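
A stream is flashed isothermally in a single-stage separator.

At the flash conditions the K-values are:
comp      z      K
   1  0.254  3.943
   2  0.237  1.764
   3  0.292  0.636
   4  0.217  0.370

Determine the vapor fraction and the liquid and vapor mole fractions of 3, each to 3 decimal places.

ψ = 0.661, x_3 = 0.384, y_3 = 0.245

Rachford–Rice: g(ψ) = Σ zᵢ(Kᵢ−1)/(1+ψ(Kᵢ−1)) = 0.
Feasibility: ΣzᵢKᵢ = 1.686, Σzᵢ/Kᵢ = 1.244 — both > 1, two phases present.
Iterate (Newton) starting at ψ = 0.5:
  ψ = 0.500: g = 0.1040, g' = -0.674 → ψ = 0.654
  ψ = 0.654: g = 0.0042, g' = -0.634 → ψ = 0.661
Converged at ψ = 0.661.
Compositions from xᵢ = zᵢ/(1+ψ(Kᵢ−1)), yᵢ = Kᵢxᵢ:
  1: x = 0.086, y = 0.340
  2: x = 0.157, y = 0.278
  3: x = 0.384, y = 0.245
  4: x = 0.372, y = 0.138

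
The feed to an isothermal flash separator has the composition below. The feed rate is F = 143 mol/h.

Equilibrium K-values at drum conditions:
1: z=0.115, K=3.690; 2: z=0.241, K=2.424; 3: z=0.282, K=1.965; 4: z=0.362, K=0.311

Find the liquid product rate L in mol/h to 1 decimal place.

Rachford–Rice: g(ψ) = Σ zᵢ(Kᵢ−1)/(1+ψ(Kᵢ−1)) = 0.
g(0) = ΣzᵢKᵢ − 1 = 0.675 and g(1) = 1 − Σzᵢ/Kᵢ = -0.438, so a root lies in (0, 1).
Iterate (Newton) starting at ψ = 0.66:
  ψ = 0.660: g = -0.0028, g' = -0.914 → ψ = 0.657
Converged at ψ = 0.657.
Then V = ψ·F = 0.6569·143 = 93.9 mol/h and L = F − V = 49.1 mol/h.

L = 49.1 mol/h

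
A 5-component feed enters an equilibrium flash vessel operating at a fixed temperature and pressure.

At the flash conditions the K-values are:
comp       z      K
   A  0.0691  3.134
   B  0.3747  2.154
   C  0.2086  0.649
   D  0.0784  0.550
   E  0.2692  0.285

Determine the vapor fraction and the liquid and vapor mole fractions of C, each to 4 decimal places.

ψ = 0.3658, x_C = 0.2393, y_C = 0.1553

Rachford–Rice: g(ψ) = Σ zᵢ(Kᵢ−1)/(1+ψ(Kᵢ−1)) = 0.
g(0) = ΣzᵢKᵢ − 1 = 0.2789 and g(1) = 1 − Σzᵢ/Kᵢ = -0.6045, so a root lies in (0, 1).
Iterate (Newton) starting at ψ = 0.56:
  ψ = 0.5600: g = -0.12947, g' = -0.7004 → ψ = 0.3752
  ψ = 0.3752: g = -0.00614, g' = -0.6542 → ψ = 0.3658
Converged at ψ = 0.3658.
Compositions from xᵢ = zᵢ/(1+ψ(Kᵢ−1)), yᵢ = Kᵢxᵢ:
  A: x = 0.0388, y = 0.1216
  B: x = 0.2635, y = 0.5675
  C: x = 0.2393, y = 0.1553
  D: x = 0.0938, y = 0.0516
  E: x = 0.3645, y = 0.1039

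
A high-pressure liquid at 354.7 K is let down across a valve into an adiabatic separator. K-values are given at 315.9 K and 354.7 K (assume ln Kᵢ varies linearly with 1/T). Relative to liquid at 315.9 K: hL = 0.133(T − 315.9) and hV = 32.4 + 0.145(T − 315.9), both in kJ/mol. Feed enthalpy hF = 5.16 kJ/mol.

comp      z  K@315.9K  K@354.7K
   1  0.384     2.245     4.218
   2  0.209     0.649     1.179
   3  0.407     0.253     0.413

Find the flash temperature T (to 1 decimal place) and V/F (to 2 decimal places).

T = 317.2 K, V/F = 0.15

Adiabatic flash: solve Rachford–Rice at each trial T, then check hF = ψ·hV(T) + (1−ψ)·hL(T).
  T = 315.9 K: K = (2.245, 0.649, 0.253), RR gives ψ = 0.127, H_out = 4.121 kJ/mol
  T = 354.7 K: K = (4.218, 1.179, 0.413), RR gives ψ = 0.710, H_out = 28.485 kJ/mol
  T = 335.3 K: K = (3.134, 0.890, 0.328), RR gives ψ = 0.452, H_out = 17.329 kJ/mol
  T = 325.6 K: K = (2.666, 0.764, 0.289), RR gives ψ = 0.307, H_out = 11.266 kJ/mol
  T = 320.8 K: K = (2.452, 0.705, 0.271), RR gives ψ = 0.224, H_out = 7.926 kJ/mol
  T = 318.4 K: K = (2.349, 0.677, 0.262), RR gives ψ = 0.179, H_out = 6.123 kJ/mol
  T = 317.1 K: K = (2.295, 0.663, 0.257), RR gives ψ = 0.152, H_out = 5.099 kJ/mol
Linear interpolation between T = 317.1 (H_out = 5.099) and T = 318.4 (H_out = 6.123) on hF = 5.16 gives T ≈ 317.2 K, at which ψ = 0.15.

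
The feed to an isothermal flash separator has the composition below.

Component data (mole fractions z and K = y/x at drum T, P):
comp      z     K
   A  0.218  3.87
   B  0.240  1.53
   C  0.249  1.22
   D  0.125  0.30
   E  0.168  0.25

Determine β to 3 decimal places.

β = 0.593

Material balance + equilibrium reduce to Σ zᵢ(Kᵢ−1)/(1+β(Kᵢ−1)) = 0.
Check two-phase: ΣzᵢKᵢ = 1.594 > 1 and Σzᵢ/Kᵢ = 1.506 > 1, so g(0) = 0.594 > 0 and g(1) = -0.506 < 0.
Newton–Raphson from β = 0.53:
  β = 0.530: g = 0.0483, g' = -0.748 → β = 0.595
  β = 0.595: g = -0.0009, g' = -0.781 → β = 0.593
Converged at β = 0.593.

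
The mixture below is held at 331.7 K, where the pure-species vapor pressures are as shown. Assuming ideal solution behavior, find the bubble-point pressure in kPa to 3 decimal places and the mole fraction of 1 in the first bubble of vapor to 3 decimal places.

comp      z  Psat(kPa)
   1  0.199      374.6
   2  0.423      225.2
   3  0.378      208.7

Pbub = 248.694 kPa, y_1 = 0.300

At the bubble point ψ → 0, so ΣzᵢKᵢ = 1 with Kᵢ = Pᵢˢᵃᵗ/P ⇒ P = ΣzᵢPᵢˢᵃᵗ.
P = 0.199·374.6 + 0.423·225.2 + 0.378·208.7 = 248.694 kPa
yᵢ = zᵢPᵢˢᵃᵗ/P ⇒ y_1 = 0.199·374.6/248.694 = 0.300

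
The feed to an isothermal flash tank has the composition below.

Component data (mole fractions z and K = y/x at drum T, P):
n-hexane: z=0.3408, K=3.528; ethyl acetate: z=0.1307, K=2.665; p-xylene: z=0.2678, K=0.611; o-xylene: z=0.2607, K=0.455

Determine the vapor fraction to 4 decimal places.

ψ = 0.7609

Rachford–Rice: g(ψ) = Σ zᵢ(Kᵢ−1)/(1+ψ(Kᵢ−1)) = 0.
g(0) = ΣzᵢKᵢ − 1 = 0.8329 and g(1) = 1 − Σzᵢ/Kᵢ = -0.1569, so a root lies in (0, 1).
Newton–Raphson from ψ = 0.5:
  ψ = 0.5000: g = 0.17466, g' = -0.7416 → ψ = 0.7355
  ψ = 0.7355: g = 0.01605, g' = -0.6348 → ψ = 0.7608
  ψ = 0.7608: g = 0.00003, g' = -0.6331 → ψ = 0.7609
Converged at ψ = 0.7609.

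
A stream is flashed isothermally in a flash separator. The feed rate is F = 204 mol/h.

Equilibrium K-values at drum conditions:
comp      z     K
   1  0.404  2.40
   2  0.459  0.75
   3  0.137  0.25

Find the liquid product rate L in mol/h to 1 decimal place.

L = 87.2 mol/h

Rachford–Rice: g(β) = Σ zᵢ(Kᵢ−1)/(1+β(Kᵢ−1)) = 0.
Check two-phase: ΣzᵢKᵢ = 1.348 > 1 and Σzᵢ/Kᵢ = 1.328 > 1, so g(0) = 0.348 > 0 and g(1) = -0.328 < 0.
Iterate (Newton) starting at β = 0.37:
  β = 0.370: g = 0.1039, g' = -0.526 → β = 0.568
  β = 0.568: g = 0.0025, g' = -0.518 → β = 0.572
Converged at β = 0.572.
Then V = β·F = 0.5725·204 = 116.8 mol/h and L = F − V = 87.2 mol/h.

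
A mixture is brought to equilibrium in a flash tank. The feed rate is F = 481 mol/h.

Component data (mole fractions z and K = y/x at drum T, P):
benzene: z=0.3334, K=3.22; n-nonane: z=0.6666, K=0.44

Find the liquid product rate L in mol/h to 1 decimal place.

Material balance + equilibrium reduce to Σ zᵢ(Kᵢ−1)/(1+β(Kᵢ−1)) = 0.
Feasibility: ΣzᵢKᵢ = 1.3669, Σzᵢ/Kᵢ = 1.6185 — both > 1, two phases present.
Binary case is linear: z₁(K₁−1)(1+β(K₂−1)) + z₂(K₂−1)(1+β(K₁−1)) = 0
⇒ β = [z₁(K₁−1)+z₂(K₂−1)] / [−(K₁−1)(K₂−1)] = 0.36685/1.24320 = 0.2951
Then V = β·F = 0.2951·481 = 141.9 mol/h and L = F − V = 339.1 mol/h.

L = 339.1 mol/h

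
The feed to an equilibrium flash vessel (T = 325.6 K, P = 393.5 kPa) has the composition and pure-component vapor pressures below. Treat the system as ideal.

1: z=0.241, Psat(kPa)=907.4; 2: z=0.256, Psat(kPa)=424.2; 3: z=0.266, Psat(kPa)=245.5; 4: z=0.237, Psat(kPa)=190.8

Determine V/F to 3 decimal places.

V/F = 0.267

Raoult's law: Kᵢ = Pᵢˢᵃᵗ/P = Pᵢˢᵃᵗ/393.5.
  K_1 = 907.4/393.5 = 2.30597, K_2 = 424.2/393.5 = 1.07802, K_3 = 245.5/393.5 = 0.62389, K_4 = 190.8/393.5 = 0.48488
Rachford–Rice: g(V/F) = Σ zᵢ(Kᵢ−1)/(1+V/F(Kᵢ−1)) = 0.
Check two-phase: ΣzᵢKᵢ = 1.113 > 1 and Σzᵢ/Kᵢ = 1.257 > 1, so g(0) = 0.113 > 0 and g(1) = -0.257 < 0.
Newton iteration, V/F⁰ = 0.5:
  V/F = 0.500: g = -0.0780, g' = -0.323 → V/F = 0.258
  V/F = 0.258: g = 0.0032, g' = -0.361 → V/F = 0.267
Converged at V/F = 0.267.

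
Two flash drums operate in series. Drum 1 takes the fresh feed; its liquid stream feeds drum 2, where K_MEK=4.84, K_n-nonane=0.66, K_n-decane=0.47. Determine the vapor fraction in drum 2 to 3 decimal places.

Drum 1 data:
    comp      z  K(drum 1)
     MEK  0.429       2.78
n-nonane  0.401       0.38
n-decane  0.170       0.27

Drum 1:
Let ψ₁ = V/F and solve Σ zᵢ(Kᵢ−1)/(1+ψ₁(Kᵢ−1)) = 0.
Feasibility: ΣzᵢKᵢ = 1.391, Σzᵢ/Kᵢ = 1.839 — both > 1, two phases present.
Newton iteration, ψ₁⁰ = 0.5:
  ψ₁ = 0.500: g = -0.1517, g' = -0.929 → ψ₁ = 0.337
  ψ₁ = 0.337: g = -0.0013, g' = -0.937 → ψ₁ = 0.335
Converged at ψ₁ = 0.335.
Drum-1 compositions:
  MEK: x = 0.269, y = 0.747
  n-nonane: x = 0.506, y = 0.192
  n-decane: x = 0.225, y = 0.061
Drum-2 feed = drum-1 liquid: z₂ = (0.2687, 0.5062, 0.2251).
Drum 2:
Material balance + equilibrium reduce to Σ zᵢ(Kᵢ−1)/(1+ψ₂(Kᵢ−1)) = 0.
Feasibility: ΣzᵢKᵢ = 1.740, Σzᵢ/Kᵢ = 1.301 — both > 1, two phases present.
Newton–Raphson from ψ₂ = 0.5:
  ψ₂ = 0.500: g = -0.0164, g' = -0.667 → ψ₂ = 0.475
  ψ₂ = 0.475: g = 0.0003, g' = -0.692 → ψ₂ = 0.476
Converged at ψ₂ = 0.476.
  MEK: x = 0.095, y = 0.460
  n-nonane: x = 0.604, y = 0.399
  n-decane: x = 0.301, y = 0.141

V/F (drum 2) = 0.476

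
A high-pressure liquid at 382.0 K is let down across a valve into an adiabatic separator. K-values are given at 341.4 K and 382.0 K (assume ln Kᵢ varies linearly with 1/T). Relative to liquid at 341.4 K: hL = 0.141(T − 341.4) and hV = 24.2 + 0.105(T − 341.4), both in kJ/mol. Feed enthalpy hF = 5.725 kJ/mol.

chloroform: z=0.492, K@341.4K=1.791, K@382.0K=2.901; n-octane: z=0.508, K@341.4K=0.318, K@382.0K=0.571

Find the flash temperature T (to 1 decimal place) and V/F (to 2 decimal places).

T = 347.0 K, V/F = 0.21

Adiabatic flash: solve Rachford–Rice at each trial T, then check hF = ψ·hV(T) + (1−ψ)·hL(T).
  T = 341.4 K: K = (1.791, 0.318), RR gives ψ = 0.079, H_out = 1.916 kJ/mol
  T = 382.0 K: K = (2.901, 0.571), RR gives ψ = 0.880, H_out = 25.726 kJ/mol
  T = 361.7 K: K = (2.310, 0.433), RR gives ψ = 0.480, H_out = 14.136 kJ/mol
  T = 351.5 K: K = (2.040, 0.373), RR gives ψ = 0.296, H_out = 8.476 kJ/mol
  T = 346.4 K: K = (1.912, 0.344), RR gives ψ = 0.193, H_out = 5.352 kJ/mol
  T = 348.9 K: K = (1.975, 0.358), RR gives ψ = 0.245, H_out = 6.921 kJ/mol
  T = 347.6 K: K = (1.942, 0.351), RR gives ψ = 0.219, H_out = 6.115 kJ/mol
Linear interpolation between T = 346.4 (H_out = 5.352) and T = 347.6 (H_out = 6.115) on hF = 5.725 gives T ≈ 347.0 K, at which ψ = 0.21.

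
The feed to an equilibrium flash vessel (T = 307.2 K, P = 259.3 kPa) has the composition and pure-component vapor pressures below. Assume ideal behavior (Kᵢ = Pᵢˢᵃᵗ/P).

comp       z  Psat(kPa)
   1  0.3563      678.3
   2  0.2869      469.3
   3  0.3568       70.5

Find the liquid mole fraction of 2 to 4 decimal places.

x_2 = 0.1945

Raoult's law: Kᵢ = Pᵢˢᵃᵗ/P = Pᵢˢᵃᵗ/259.3.
  K_1 = 678.3/259.3 = 2.615889, K_2 = 469.3/259.3 = 1.809873, K_3 = 70.5/259.3 = 0.271886
Rachford–Rice: g(V/F) = Σ zᵢ(Kᵢ−1)/(1+V/F(Kᵢ−1)) = 0.
Check two-phase: ΣzᵢKᵢ = 1.5483 > 1 and Σzᵢ/Kᵢ = 1.6070 > 1, so g(0) = 0.5483 > 0 and g(1) = -0.6070 < 0.
Newton–Raphson from V/F = 0.5:
  V/F = 0.5000: g = 0.07532, g' = -0.8477 → V/F = 0.5889
  V/F = 0.5889: g = -0.00243, g' = -0.9102 → V/F = 0.5862
Converged at V/F = 0.5862.
Compositions from xᵢ = zᵢ/(1+V/F(Kᵢ−1)), yᵢ = Kᵢxᵢ:
  1: x = 0.1830, y = 0.4787
  2: x = 0.1945, y = 0.3521
  3: x = 0.6225, y = 0.1692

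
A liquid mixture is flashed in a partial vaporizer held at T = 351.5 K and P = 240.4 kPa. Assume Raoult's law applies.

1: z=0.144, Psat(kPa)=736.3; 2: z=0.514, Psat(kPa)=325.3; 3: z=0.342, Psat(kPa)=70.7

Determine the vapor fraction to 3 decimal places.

ψ = 0.374

Raoult's law: Kᵢ = Pᵢˢᵃᵗ/P = Pᵢˢᵃᵗ/240.4.
  K_1 = 736.3/240.4 = 3.06281, K_2 = 325.3/240.4 = 1.35316, K_3 = 70.7/240.4 = 0.29409
Iterate (Newton) starting at ψ = 0.5:
  ψ = 0.500: g = -0.0726, g' = -0.602 → ψ = 0.379
  ψ = 0.379: g = -0.0030, g' = -0.561 → ψ = 0.374
Converged at ψ = 0.374.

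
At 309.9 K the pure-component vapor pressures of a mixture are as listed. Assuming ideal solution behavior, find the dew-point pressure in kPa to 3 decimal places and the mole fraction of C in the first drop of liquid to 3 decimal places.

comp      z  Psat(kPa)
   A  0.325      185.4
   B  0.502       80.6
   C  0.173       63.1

At the dew point ψ → 1, so Σzᵢ/Kᵢ = 1 with Kᵢ = Pᵢˢᵃᵗ/P ⇒ 1/P = Σzᵢ/Pᵢˢᵃᵗ.
1/P = 0.325/185.4 + 0.502/80.6 + 0.173/63.1 = 0.010723 ⇒ P = 93.258 kPa
xᵢ = zᵢP/Pᵢˢᵃᵗ ⇒ x_C = 0.173·93.258/63.1 = 0.256

Pdew = 93.258 kPa, x_C = 0.256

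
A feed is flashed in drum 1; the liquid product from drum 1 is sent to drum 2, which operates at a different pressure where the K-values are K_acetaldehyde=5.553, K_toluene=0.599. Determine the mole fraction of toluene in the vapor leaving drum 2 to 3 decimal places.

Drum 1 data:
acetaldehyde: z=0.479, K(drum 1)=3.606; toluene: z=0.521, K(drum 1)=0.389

y_toluene (drum 2) = 0.551

Drum 1:
Binary case is linear: z₁(K₁−1)(1+ψ₁(K₂−1)) + z₂(K₂−1)(1+ψ₁(K₁−1)) = 0
⇒ ψ₁ = [z₁(K₁−1)+z₂(K₂−1)] / [−(K₁−1)(K₂−1)] = 0.9299/1.5923 = 0.584
Drum-1 compositions:
  acetaldehyde: x = 0.190, y = 0.685
  toluene: x = 0.810, y = 0.315
Drum-2 feed = drum-1 liquid: z₂ = (0.1899, 0.8101).
Drum 2:
Binary case is linear: z₁(K₁−1)(1+ψ₂(K₂−1)) + z₂(K₂−1)(1+ψ₂(K₁−1)) = 0
⇒ ψ₂ = [z₁(K₁−1)+z₂(K₂−1)] / [−(K₁−1)(K₂−1)] = 0.5399/1.8258 = 0.296
  acetaldehyde: x = 0.081, y = 0.449
  toluene: x = 0.919, y = 0.551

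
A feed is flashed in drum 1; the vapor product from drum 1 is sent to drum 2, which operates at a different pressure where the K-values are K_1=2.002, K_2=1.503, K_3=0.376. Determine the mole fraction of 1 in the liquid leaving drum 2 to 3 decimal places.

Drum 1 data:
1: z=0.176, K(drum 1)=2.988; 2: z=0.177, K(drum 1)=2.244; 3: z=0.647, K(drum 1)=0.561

x_1 (drum 2) = 0.224

Drum 1:
Let ψ₁ = V/F and solve Σ zᵢ(Kᵢ−1)/(1+ψ₁(Kᵢ−1)) = 0.
g(0) = ΣzᵢKᵢ − 1 = 0.286 and g(1) = 1 − Σzᵢ/Kᵢ = -0.291, so a root lies in (0, 1).
Newton iteration, ψ₁⁰ = 0.5:
  ψ₁ = 0.500: g = -0.0527, g' = -0.484 → ψ₁ = 0.391
  ψ₁ = 0.391: g = 0.0021, g' = -0.526 → ψ₁ = 0.395
Converged at ψ₁ = 0.395.
Drum-1 compositions:
  1: x = 0.099, y = 0.295
  2: x = 0.119, y = 0.266
  3: x = 0.783, y = 0.439
Drum-2 feed = drum-1 vapor: z₂ = (0.2946, 0.2663, 0.4391).
Drum 2:
Newton–Raphson from ψ₂ = 0.5:
  ψ₂ = 0.500: g = -0.0946, g' = -0.536 → ψ₂ = 0.323
  ψ₂ = 0.323: g = -0.0051, g' = -0.487 → ψ₂ = 0.313
Converged at ψ₂ = 0.313.
  1: x = 0.224, y = 0.449
  2: x = 0.230, y = 0.346
  3: x = 0.546, y = 0.205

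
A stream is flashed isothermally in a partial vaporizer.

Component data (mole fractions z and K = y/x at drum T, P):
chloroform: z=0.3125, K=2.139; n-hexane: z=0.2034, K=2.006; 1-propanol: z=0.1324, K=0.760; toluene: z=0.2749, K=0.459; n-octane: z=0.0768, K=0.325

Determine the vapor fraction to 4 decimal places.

ψ = 0.5894

Material balance + equilibrium reduce to Σ zᵢ(Kᵢ−1)/(1+ψ(Kᵢ−1)) = 0.
g(0) = ΣzᵢKᵢ − 1 = 0.3282 and g(1) = 1 − Σzᵢ/Kᵢ = -0.2569, so a root lies in (0, 1).
Newton iteration, ψ⁰ = 0.49:
  ψ = 0.4900: g = 0.04966, g' = -0.4962 → ψ = 0.5901
  ψ = 0.5901: g = -0.00037, g' = -0.5067 → ψ = 0.5894
Converged at ψ = 0.5894.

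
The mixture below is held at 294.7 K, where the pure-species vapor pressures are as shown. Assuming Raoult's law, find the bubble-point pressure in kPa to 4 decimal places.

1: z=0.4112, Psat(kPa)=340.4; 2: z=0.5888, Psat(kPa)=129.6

Pbub = 216.2810 kPa

At the bubble point ψ → 0, so ΣzᵢKᵢ = 1 with Kᵢ = Pᵢˢᵃᵗ/P ⇒ P = ΣzᵢPᵢˢᵃᵗ.
P = 0.4112·340.4 + 0.5888·129.6 = 216.2810 kPa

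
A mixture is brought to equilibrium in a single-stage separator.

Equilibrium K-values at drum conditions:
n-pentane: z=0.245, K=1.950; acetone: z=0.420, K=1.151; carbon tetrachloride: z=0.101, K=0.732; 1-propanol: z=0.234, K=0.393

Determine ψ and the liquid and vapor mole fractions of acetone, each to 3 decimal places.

ψ = 0.437, x_acetone = 0.394, y_acetone = 0.453

Rachford–Rice: g(ψ) = Σ zᵢ(Kᵢ−1)/(1+ψ(Kᵢ−1)) = 0.
Check two-phase: ΣzᵢKᵢ = 1.127 > 1 and Σzᵢ/Kᵢ = 1.224 > 1, so g(0) = 0.127 > 0 and g(1) = -0.224 < 0.
Iterate (Newton) starting at ψ = 0.5:
  ψ = 0.500: g = -0.0184, g' = -0.297 → ψ = 0.438
  ψ = 0.438: g = -0.0003, g' = -0.288 → ψ = 0.437
Converged at ψ = 0.437.
Compositions from xᵢ = zᵢ/(1+ψ(Kᵢ−1)), yᵢ = Kᵢxᵢ:
  n-pentane: x = 0.173, y = 0.338
  acetone: x = 0.394, y = 0.453
  carbon tetrachloride: x = 0.114, y = 0.084
  1-propanol: x = 0.318, y = 0.125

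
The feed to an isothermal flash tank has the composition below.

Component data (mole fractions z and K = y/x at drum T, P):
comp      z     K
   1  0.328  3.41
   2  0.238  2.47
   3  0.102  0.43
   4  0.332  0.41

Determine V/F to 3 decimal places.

Material balance + equilibrium reduce to Σ zᵢ(Kᵢ−1)/(1+V/F(Kᵢ−1)) = 0.
Feasibility: ΣzᵢKᵢ = 1.886, Σzᵢ/Kᵢ = 1.240 — both > 1, two phases present.
Newton–Raphson from V/F = 0.32:
  V/F = 0.320: g = 0.3717, g' = -1.070 → V/F = 0.667
  V/F = 0.667: g = 0.0628, g' = -0.812 → V/F = 0.745
  V/F = 0.745: g = -0.0005, g' = -0.829 → V/F = 0.744
Converged at V/F = 0.744.

V/F = 0.744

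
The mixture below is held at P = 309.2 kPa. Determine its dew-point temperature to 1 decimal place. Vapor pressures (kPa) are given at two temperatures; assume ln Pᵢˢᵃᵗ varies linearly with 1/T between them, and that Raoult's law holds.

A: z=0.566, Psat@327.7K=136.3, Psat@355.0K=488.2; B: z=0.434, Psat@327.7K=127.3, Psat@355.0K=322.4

T = 348.2 K

Dew-point temperature: Σzᵢ·P/Pᵢˢᵃᵗ(T) = 1. Interpolate ln Pᵢˢᵃᵗ = aᵢ + bᵢ/T.
  T = 327.7 K: ΣzᵢP/Pᵢˢᵃᵗ = 2.3381
  T = 355.0 K: ΣzᵢP/Pᵢˢᵃᵗ = 0.7747
  T = 341.4 K: ΣzᵢP/Pᵢˢᵃᵗ = 1.3089
  T = 348.2 K: ΣzᵢP/Pᵢˢᵃᵗ = 1.0010
  T = 351.6 K: ΣzᵢP/Pᵢˢᵃᵗ = 0.8793
  T = 349.9 K: ΣzᵢP/Pᵢˢᵃᵗ = 0.9378
Interpolating between 348.2 K and 349.9 K gives T ≈ 348.2 K.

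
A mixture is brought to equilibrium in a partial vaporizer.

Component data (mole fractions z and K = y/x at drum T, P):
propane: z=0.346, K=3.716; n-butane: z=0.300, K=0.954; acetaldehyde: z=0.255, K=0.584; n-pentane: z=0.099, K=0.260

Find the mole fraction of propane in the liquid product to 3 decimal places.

Let β = V/F and solve Σ zᵢ(Kᵢ−1)/(1+β(Kᵢ−1)) = 0.
Check two-phase: ΣzᵢKᵢ = 1.747 > 1 and Σzᵢ/Kᵢ = 1.225 > 1, so g(0) = 0.747 > 0 and g(1) = -0.225 < 0.
Newton–Raphson from β = 0.5:
  β = 0.500: g = 0.1342, g' = -0.667 → β = 0.701
  β = 0.701: g = 0.0072, g' = -0.625 → β = 0.713
Converged at β = 0.713.
Compositions from xᵢ = zᵢ/(1+β(Kᵢ−1)), yᵢ = Kᵢxᵢ:
  propane: x = 0.118, y = 0.438
  n-butane: x = 0.310, y = 0.296
  acetaldehyde: x = 0.362, y = 0.212
  n-pentane: x = 0.209, y = 0.054

x_propane = 0.118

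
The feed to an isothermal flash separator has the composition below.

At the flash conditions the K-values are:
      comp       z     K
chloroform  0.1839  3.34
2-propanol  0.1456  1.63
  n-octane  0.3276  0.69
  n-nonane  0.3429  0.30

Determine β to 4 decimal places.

β = 0.1837

Material balance + equilibrium reduce to Σ zᵢ(Kᵢ−1)/(1+β(Kᵢ−1)) = 0.
Check two-phase: ΣzᵢKᵢ = 1.1805 > 1 and Σzᵢ/Kᵢ = 1.7622 > 1, so g(0) = 0.1805 > 0 and g(1) = -0.7622 < 0.
Newton–Raphson from β = 0.37:
  β = 0.3700: g = -0.13361, g' = -0.6734 → β = 0.1716
  β = 0.1716: g = 0.00976, g' = -0.8118 → β = 0.1836
  β = 0.1836: g = 0.00010, g' = -0.7957 → β = 0.1837
Converged at β = 0.1837.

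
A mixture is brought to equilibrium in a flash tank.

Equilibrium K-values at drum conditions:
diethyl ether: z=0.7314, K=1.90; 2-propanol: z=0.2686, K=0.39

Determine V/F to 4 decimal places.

V/F = 0.9006

Rachford–Rice: g(V/F) = Σ zᵢ(Kᵢ−1)/(1+V/F(Kᵢ−1)) = 0.
Feasibility: ΣzᵢKᵢ = 1.4944, Σzᵢ/Kᵢ = 1.0737 — both > 1, two phases present.
Binary case is linear: z₁(K₁−1)(1+V/F(K₂−1)) + z₂(K₂−1)(1+V/F(K₁−1)) = 0
⇒ V/F = [z₁(K₁−1)+z₂(K₂−1)] / [−(K₁−1)(K₂−1)] = 0.49441/0.54900 = 0.9006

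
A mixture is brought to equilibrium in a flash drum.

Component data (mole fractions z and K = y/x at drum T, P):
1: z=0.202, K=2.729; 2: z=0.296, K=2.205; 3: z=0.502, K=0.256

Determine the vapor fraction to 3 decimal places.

ψ = 0.312

Let ψ = V/F and solve Σ zᵢ(Kᵢ−1)/(1+ψ(Kᵢ−1)) = 0.
g(0) = ΣzᵢKᵢ − 1 = 0.332 and g(1) = 1 − Σzᵢ/Kᵢ = -1.169, so a root lies in (0, 1).
Newton–Raphson from ψ = 0.5:
  ψ = 0.500: g = -0.1848, g' = -1.046 → ψ = 0.323
  ψ = 0.323: g = -0.0110, g' = -0.953 → ψ = 0.312
Converged at ψ = 0.312.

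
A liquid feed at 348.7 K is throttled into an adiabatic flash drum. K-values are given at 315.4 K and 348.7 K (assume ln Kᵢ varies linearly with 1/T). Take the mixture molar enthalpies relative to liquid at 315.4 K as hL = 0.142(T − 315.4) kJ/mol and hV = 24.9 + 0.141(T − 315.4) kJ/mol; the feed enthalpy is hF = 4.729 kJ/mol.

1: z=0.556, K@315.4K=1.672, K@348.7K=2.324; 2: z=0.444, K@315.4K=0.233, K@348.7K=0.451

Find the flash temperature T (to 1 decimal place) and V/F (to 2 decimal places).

T = 320.1 K, V/F = 0.16

Adiabatic flash: solve Rachford–Rice at each trial T, then check hF = ψ·hV(T) + (1−ψ)·hL(T).
  T = 315.4 K: K = (1.672, 0.233), RR gives ψ = 0.064, H_out = 1.598 kJ/mol
  T = 348.7 K: K = (2.324, 0.451), RR gives ψ = 0.677, H_out = 21.573 kJ/mol
  T = 332.0 K: K = (1.987, 0.329), RR gives ψ = 0.379, H_out = 11.785 kJ/mol
  T = 323.7 K: K = (1.827, 0.278), RR gives ψ = 0.233, H_out = 6.982 kJ/mol
  T = 319.5 K: K = (1.748, 0.255), RR gives ψ = 0.152, H_out = 4.368 kJ/mol
  T = 321.6 K: K = (1.787, 0.266), RR gives ψ = 0.194, H_out = 5.697 kJ/mol
Linear interpolation between T = 319.5 (H_out = 4.368) and T = 321.6 (H_out = 5.697) on hF = 4.729 gives T ≈ 320.1 K, at which ψ = 0.16.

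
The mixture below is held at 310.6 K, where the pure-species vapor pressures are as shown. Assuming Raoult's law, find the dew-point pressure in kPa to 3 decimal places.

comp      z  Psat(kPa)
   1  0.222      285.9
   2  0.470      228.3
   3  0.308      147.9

Pdew = 203.348 kPa

At the dew point ψ → 1, so Σzᵢ/Kᵢ = 1 with Kᵢ = Pᵢˢᵃᵗ/P ⇒ 1/P = Σzᵢ/Pᵢˢᵃᵗ.
1/P = 0.222/285.9 + 0.470/228.3 + 0.308/147.9 = 0.004918 ⇒ P = 203.348 kPa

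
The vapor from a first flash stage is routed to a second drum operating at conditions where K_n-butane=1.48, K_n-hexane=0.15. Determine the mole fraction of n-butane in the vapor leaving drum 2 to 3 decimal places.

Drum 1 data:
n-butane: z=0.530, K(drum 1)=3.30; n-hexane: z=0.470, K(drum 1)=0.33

y_n-butane (drum 2) = 0.946

Drum 1:
Rachford–Rice: g(ψ₁) = Σ zᵢ(Kᵢ−1)/(1+ψ₁(Kᵢ−1)) = 0.
g(0) = ΣzᵢKᵢ − 1 = 0.904 and g(1) = 1 − Σzᵢ/Kᵢ = -0.585, so a root lies in (0, 1).
Binary case is linear: z₁(K₁−1)(1+ψ₁(K₂−1)) + z₂(K₂−1)(1+ψ₁(K₁−1)) = 0
⇒ ψ₁ = [z₁(K₁−1)+z₂(K₂−1)] / [−(K₁−1)(K₂−1)] = 0.9041/1.5410 = 0.587
Drum-1 compositions:
  n-butane: x = 0.226, y = 0.744
  n-hexane: x = 0.774, y = 0.256
Drum-2 feed = drum-1 vapor: z₂ = (0.7444, 0.2556).
Drum 2:
Let ψ₂ = V/F and solve Σ zᵢ(Kᵢ−1)/(1+ψ₂(Kᵢ−1)) = 0.
Check two-phase: ΣzᵢKᵢ = 1.140 > 1 and Σzᵢ/Kᵢ = 2.207 > 1, so g(0) = 0.140 > 0 and g(1) = -1.207 < 0.
Newton iteration, ψ₂⁰ = 0.5:
  ψ₂ = 0.500: g = -0.0896, g' = -0.670 → ψ₂ = 0.366
  ψ₂ = 0.366: g = -0.0115, g' = -0.513 → ψ₂ = 0.344
  ψ₂ = 0.344: g = -0.0002, g' = -0.495 → ψ₂ = 0.343
Converged at ψ₂ = 0.343.
  n-butane: x = 0.639, y = 0.946
  n-hexane: x = 0.361, y = 0.054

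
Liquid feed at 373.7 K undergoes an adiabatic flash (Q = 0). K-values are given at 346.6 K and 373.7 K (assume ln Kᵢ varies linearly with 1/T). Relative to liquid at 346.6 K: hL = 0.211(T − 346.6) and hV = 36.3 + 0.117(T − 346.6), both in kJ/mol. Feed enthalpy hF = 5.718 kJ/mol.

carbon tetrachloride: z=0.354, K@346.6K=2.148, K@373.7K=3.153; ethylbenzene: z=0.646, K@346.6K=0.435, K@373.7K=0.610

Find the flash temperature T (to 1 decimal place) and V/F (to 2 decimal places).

Adiabatic flash: solve Rachford–Rice at each trial T, then check hF = ψ·hV(T) + (1−ψ)·hL(T).
  T = 346.6 K: K = (2.148, 0.435), RR gives ψ = 0.064, H_out = 2.317 kJ/mol
  T = 373.7 K: K = (3.153, 0.610), RR gives ψ = 0.608, H_out = 26.228 kJ/mol
  T = 360.1 K: K = (2.619, 0.518), RR gives ψ = 0.336, H_out = 14.607 kJ/mol
  T = 353.4 K: K = (2.378, 0.476), RR gives ψ = 0.207, H_out = 8.804 kJ/mol
  T = 350.0 K: K = (2.261, 0.455), RR gives ψ = 0.138, H_out = 5.667 kJ/mol
  T = 351.7 K: K = (2.319, 0.465), RR gives ψ = 0.173, H_out = 7.258 kJ/mol
Linear interpolation between T = 350.0 (H_out = 5.667) and T = 351.7 (H_out = 7.258) on hF = 5.718 gives T ≈ 350.1 K, at which ψ = 0.14.

T = 350.1 K, V/F = 0.14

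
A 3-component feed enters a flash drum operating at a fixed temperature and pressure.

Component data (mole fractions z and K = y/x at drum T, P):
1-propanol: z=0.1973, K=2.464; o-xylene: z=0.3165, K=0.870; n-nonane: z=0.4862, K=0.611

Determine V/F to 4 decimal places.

Rachford–Rice: g(V/F) = Σ zᵢ(Kᵢ−1)/(1+V/F(Kᵢ−1)) = 0.
g(0) = ΣzᵢKᵢ − 1 = 0.0586 and g(1) = 1 − Σzᵢ/Kᵢ = -0.2396, so a root lies in (0, 1).
Iterate (Newton) starting at V/F = 0.54:
  V/F = 0.5400: g = -0.12236, g' = -0.2560 → V/F = 0.0620
  V/F = 0.0620: g = 0.02952, g' = -0.4381 → V/F = 0.1294
  V/F = 0.1294: g = 0.00184, g' = -0.3860 → V/F = 0.1342
Converged at V/F = 0.1342.

V/F = 0.1342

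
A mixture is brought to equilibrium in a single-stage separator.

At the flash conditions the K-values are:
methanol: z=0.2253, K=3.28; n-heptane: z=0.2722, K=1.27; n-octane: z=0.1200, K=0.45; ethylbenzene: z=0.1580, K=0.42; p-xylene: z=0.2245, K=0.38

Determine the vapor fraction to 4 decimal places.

ψ = 0.3176

Let ψ = V/F and solve Σ zᵢ(Kᵢ−1)/(1+ψ(Kᵢ−1)) = 0.
Feasibility: ΣzᵢKᵢ = 1.2903, Σzᵢ/Kᵢ = 1.5167 — both > 1, two phases present.
Newton iteration, ψ⁰ = 0.5:
  ψ = 0.5000: g = -0.11704, g' = -0.6269 → ψ = 0.3133
  ψ = 0.3133: g = 0.00292, g' = -0.6807 → ψ = 0.3176
Converged at ψ = 0.3176.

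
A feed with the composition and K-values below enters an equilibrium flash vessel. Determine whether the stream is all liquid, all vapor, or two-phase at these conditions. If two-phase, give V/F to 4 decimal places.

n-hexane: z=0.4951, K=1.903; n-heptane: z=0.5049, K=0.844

all vapor

ΣzᵢKᵢ = 1.3683; Σzᵢ/Kᵢ = 0.8584.
Since Σzᵢ/Kᵢ < 1 the mixture is above its dew point — single vapor phase.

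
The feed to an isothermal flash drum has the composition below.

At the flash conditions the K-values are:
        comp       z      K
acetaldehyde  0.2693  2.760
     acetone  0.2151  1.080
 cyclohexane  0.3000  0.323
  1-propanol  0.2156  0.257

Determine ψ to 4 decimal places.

ψ = 0.1332

Rachford–Rice: g(ψ) = Σ zᵢ(Kᵢ−1)/(1+ψ(Kᵢ−1)) = 0.
Check two-phase: ΣzᵢKᵢ = 1.1279 > 1 and Σzᵢ/Kᵢ = 2.0644 > 1, so g(0) = 0.1279 > 0 and g(1) = -1.0644 < 0.
Newton iteration, ψ⁰ = 0.57:
  ψ = 0.5700: g = -0.35553, g' = -0.9319 → ψ = 0.1885
  ψ = 0.1885: g = -0.04622, g' = -0.8133 → ψ = 0.1316
  ψ = 0.1316: g = 0.00131, g' = -0.8632 → ψ = 0.1332
Converged at ψ = 0.1332.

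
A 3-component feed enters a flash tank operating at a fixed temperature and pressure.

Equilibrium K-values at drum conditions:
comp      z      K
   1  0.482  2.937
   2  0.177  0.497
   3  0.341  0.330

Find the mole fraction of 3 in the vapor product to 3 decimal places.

y_3 = 0.171

Rachford–Rice: g(ψ) = Σ zᵢ(Kᵢ−1)/(1+ψ(Kᵢ−1)) = 0.
Check two-phase: ΣzᵢKᵢ = 1.616 > 1 and Σzᵢ/Kᵢ = 1.554 > 1, so g(0) = 0.616 > 0 and g(1) = -0.554 < 0.
Iterate (Newton) starting at ψ = 0.5:
  ψ = 0.500: g = 0.0118, g' = -0.893 → ψ = 0.513
Converged at ψ = 0.513.
Compositions from xᵢ = zᵢ/(1+ψ(Kᵢ−1)), yᵢ = Kᵢxᵢ:
  1: x = 0.242, y = 0.710
  2: x = 0.239, y = 0.119
  3: x = 0.520, y = 0.171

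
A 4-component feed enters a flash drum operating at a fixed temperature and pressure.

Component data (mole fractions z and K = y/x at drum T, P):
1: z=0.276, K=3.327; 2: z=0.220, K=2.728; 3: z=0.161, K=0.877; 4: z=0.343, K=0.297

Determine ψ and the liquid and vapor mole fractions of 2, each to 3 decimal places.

Rachford–Rice: g(ψ) = Σ zᵢ(Kᵢ−1)/(1+ψ(Kᵢ−1)) = 0.
Check two-phase: ΣzᵢKᵢ = 1.761 > 1 and Σzᵢ/Kᵢ = 1.502 > 1, so g(0) = 0.761 > 0 and g(1) = -0.502 < 0.
Iterate (Newton) starting at ψ = 0.5:
  ψ = 0.500: g = 0.1079, g' = -0.914 → ψ = 0.618
  ψ = 0.618: g = -0.0005, g' = -0.938 → ψ = 0.617
Converged at ψ = 0.617.
Compositions from xᵢ = zᵢ/(1+ψ(Kᵢ−1)), yᵢ = Kᵢxᵢ:
  1: x = 0.113, y = 0.377
  2: x = 0.106, y = 0.290
  3: x = 0.174, y = 0.153
  4: x = 0.606, y = 0.180

ψ = 0.617, x_2 = 0.106, y_2 = 0.290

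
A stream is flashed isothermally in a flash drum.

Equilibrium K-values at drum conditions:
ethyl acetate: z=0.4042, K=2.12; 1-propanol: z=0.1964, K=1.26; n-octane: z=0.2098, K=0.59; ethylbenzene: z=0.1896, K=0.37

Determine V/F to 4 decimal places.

Newton–Raphson from V/F = 0.5:
  V/F = 0.5000: g = 0.05281, g' = -0.4349 → V/F = 0.6214
  V/F = 0.6214: g = -0.00084, g' = -0.4528 → V/F = 0.6196
Converged at V/F = 0.6196.

V/F = 0.6196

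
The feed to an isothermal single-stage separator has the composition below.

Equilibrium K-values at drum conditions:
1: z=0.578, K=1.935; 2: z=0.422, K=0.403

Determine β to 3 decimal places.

β = 0.517

Binary case is linear: z₁(K₁−1)(1+β(K₂−1)) + z₂(K₂−1)(1+β(K₁−1)) = 0
⇒ β = [z₁(K₁−1)+z₂(K₂−1)] / [−(K₁−1)(K₂−1)] = 0.2885/0.5582 = 0.517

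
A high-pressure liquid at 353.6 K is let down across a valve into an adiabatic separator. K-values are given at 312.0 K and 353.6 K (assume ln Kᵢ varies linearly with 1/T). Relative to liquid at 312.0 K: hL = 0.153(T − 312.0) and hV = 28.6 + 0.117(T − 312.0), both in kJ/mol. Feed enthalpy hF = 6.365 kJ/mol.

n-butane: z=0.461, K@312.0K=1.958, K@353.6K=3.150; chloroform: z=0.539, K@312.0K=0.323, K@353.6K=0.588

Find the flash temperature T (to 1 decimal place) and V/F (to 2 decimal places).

Adiabatic flash: solve Rachford–Rice at each trial T, then check hF = ψ·hV(T) + (1−ψ)·hL(T).
  T = 312.0 K: K = (1.958, 0.323), RR gives ψ = 0.118, H_out = 3.384 kJ/mol
  T = 353.6 K: K = (3.150, 0.588), RR gives ψ = 0.868, H_out = 29.896 kJ/mol
  T = 332.8 K: K = (2.521, 0.444), RR gives ψ = 0.475, H_out = 16.405 kJ/mol
  T = 322.4 K: K = (2.231, 0.381), RR gives ψ = 0.306, H_out = 10.239 kJ/mol
  T = 317.2 K: K = (2.092, 0.351), RR gives ψ = 0.217, H_out = 6.959 kJ/mol
  T = 314.6 K: K = (2.025, 0.337), RR gives ψ = 0.169, H_out = 5.218 kJ/mol
  T = 315.9 K: K = (2.058, 0.344), RR gives ψ = 0.193, H_out = 6.099 kJ/mol
Linear interpolation between T = 315.9 (H_out = 6.099) and T = 317.2 (H_out = 6.959) on hF = 6.365 gives T ≈ 316.3 K, at which ψ = 0.20.

T = 316.3 K, V/F = 0.20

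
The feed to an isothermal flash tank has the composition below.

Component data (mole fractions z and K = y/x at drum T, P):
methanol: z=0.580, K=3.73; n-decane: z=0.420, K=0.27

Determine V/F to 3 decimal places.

Rachford–Rice: g(V/F) = Σ zᵢ(Kᵢ−1)/(1+V/F(Kᵢ−1)) = 0.
g(0) = ΣzᵢKᵢ − 1 = 1.277 and g(1) = 1 − Σzᵢ/Kᵢ = -0.711, so a root lies in (0, 1).
Newton–Raphson from V/F = 0.5:
  V/F = 0.500: g = 0.1867, g' = -1.328 → V/F = 0.641
Converged at V/F = 0.641.

V/F = 0.641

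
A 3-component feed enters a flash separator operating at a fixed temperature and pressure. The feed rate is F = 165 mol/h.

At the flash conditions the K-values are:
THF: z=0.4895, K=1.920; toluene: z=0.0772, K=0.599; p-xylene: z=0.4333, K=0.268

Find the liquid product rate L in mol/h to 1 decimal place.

Rachford–Rice: g(ψ) = Σ zᵢ(Kᵢ−1)/(1+ψ(Kᵢ−1)) = 0.
Feasibility: ΣzᵢKᵢ = 1.1022, Σzᵢ/Kᵢ = 2.0006 — both > 1, two phases present.
Iterate (Newton) starting at ψ = 0.33:
  ψ = 0.3300: g = -0.10841, g' = -0.6639 → ψ = 0.1667
  ψ = 0.1667: g = -0.00398, g' = -0.6269 → ψ = 0.1604
Converged at ψ = 0.1604.
Then V = ψ·F = 0.1604·165 = 26.5 mol/h and L = F − V = 138.5 mol/h.

L = 138.5 mol/h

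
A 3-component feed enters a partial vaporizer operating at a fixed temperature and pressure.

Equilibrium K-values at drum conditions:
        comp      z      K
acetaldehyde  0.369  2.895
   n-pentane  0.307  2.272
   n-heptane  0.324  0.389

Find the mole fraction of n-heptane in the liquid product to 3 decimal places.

x_n-heptane = 0.721

Let ψ = V/F and solve Σ zᵢ(Kᵢ−1)/(1+ψ(Kᵢ−1)) = 0.
Feasibility: ΣzᵢKᵢ = 1.892, Σzᵢ/Kᵢ = 1.095 — both > 1, two phases present.
Iterate (Newton) starting at ψ = 0.5:
  ψ = 0.500: g = 0.3127, g' = -0.786 → ψ = 0.898
  ψ = 0.898: g = 0.0025, g' = -0.884 → ψ = 0.901
Converged at ψ = 0.901.
Compositions from xᵢ = zᵢ/(1+ψ(Kᵢ−1)), yᵢ = Kᵢxᵢ:
  acetaldehyde: x = 0.136, y = 0.395
  n-pentane: x = 0.143, y = 0.325
  n-heptane: x = 0.721, y = 0.280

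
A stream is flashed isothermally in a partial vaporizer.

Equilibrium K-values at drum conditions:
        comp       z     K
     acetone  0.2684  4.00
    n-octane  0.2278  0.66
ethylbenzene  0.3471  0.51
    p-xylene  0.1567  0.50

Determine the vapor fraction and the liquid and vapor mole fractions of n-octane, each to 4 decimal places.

Let ψ = V/F and solve Σ zᵢ(Kᵢ−1)/(1+ψ(Kᵢ−1)) = 0.
Check two-phase: ΣzᵢKᵢ = 1.4793 > 1 and Σzᵢ/Kᵢ = 1.4062 > 1, so g(0) = 0.4793 > 0 and g(1) = -0.4062 < 0.
Iterate (Newton) starting at ψ = 0.61:
  ψ = 0.6100: g = -0.16852, g' = -0.5942 → ψ = 0.3264
  ψ = 0.3264: g = 0.02363, g' = -0.8240 → ψ = 0.3551
  ψ = 0.3551: g = 0.00064, g' = -0.7805 → ψ = 0.3559
Converged at ψ = 0.3559.
Compositions from xᵢ = zᵢ/(1+ψ(Kᵢ−1)), yᵢ = Kᵢxᵢ:
  acetone: x = 0.1298, y = 0.5192
  n-octane: x = 0.2592, y = 0.1710
  ethylbenzene: x = 0.4204, y = 0.2144
  p-xylene: x = 0.1906, y = 0.0953

ψ = 0.3559, x_n-octane = 0.2592, y_n-octane = 0.1710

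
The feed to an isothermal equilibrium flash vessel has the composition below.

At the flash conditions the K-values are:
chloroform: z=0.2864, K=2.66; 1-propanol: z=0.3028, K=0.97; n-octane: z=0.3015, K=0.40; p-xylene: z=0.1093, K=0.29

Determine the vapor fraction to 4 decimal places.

ψ = 0.2818

Newton iteration, ψ⁰ = 0.5:
  ψ = 0.5000: g = -0.12817, g' = -0.5899 → ψ = 0.2827
  ψ = 0.2827: g = -0.00054, g' = -0.6095 → ψ = 0.2818
Converged at ψ = 0.2818.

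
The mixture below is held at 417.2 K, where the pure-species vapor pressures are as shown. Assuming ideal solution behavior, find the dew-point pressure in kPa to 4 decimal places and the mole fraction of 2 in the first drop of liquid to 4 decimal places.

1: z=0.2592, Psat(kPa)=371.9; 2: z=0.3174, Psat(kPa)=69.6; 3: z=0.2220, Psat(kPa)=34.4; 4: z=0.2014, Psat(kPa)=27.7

At the dew point ψ → 1, so Σzᵢ/Kᵢ = 1 with Kᵢ = Pᵢˢᵃᵗ/P ⇒ 1/P = Σzᵢ/Pᵢˢᵃᵗ.
1/P = 0.2592/371.9 + 0.3174/69.6 + 0.2220/34.4 + 0.2014/27.7 = 0.0189816 ⇒ P = 52.6827 kPa
xᵢ = zᵢP/Pᵢˢᵃᵗ ⇒ x_2 = 0.3174·52.6827/69.6 = 0.2403

Pdew = 52.6827 kPa, x_2 = 0.2403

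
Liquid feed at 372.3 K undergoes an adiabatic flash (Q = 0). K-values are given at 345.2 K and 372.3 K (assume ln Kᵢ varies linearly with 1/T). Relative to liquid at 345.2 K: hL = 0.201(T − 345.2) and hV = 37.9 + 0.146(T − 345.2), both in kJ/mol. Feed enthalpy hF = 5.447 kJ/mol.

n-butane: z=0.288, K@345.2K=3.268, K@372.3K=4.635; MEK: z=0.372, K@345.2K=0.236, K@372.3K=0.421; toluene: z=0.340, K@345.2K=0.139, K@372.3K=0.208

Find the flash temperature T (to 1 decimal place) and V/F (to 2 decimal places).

Adiabatic flash: solve Rachford–Rice at each trial T, then check hF = ψ·hV(T) + (1−ψ)·hL(T).
  T = 345.2 K: K = (3.268, 0.236, 0.139), RR gives ψ = 0.041, H_out = 1.570 kJ/mol
  T = 372.3 K: K = (4.635, 0.421, 0.208), RR gives ψ = 0.225, H_out = 13.652 kJ/mol
  T = 358.8 K: K = (3.920, 0.319, 0.171), RR gives ψ = 0.139, H_out = 7.898 kJ/mol
  T = 352.0 K: K = (3.586, 0.275, 0.155), RR gives ψ = 0.093, H_out = 4.841 kJ/mol
  T = 355.4 K: K = (3.751, 0.296, 0.163), RR gives ψ = 0.116, H_out = 6.390 kJ/mol
  T = 353.7 K: K = (3.668, 0.286, 0.159), RR gives ψ = 0.105, H_out = 5.622 kJ/mol
Linear interpolation between T = 352.0 (H_out = 4.841) and T = 353.7 (H_out = 5.622) on hF = 5.447 gives T ≈ 353.3 K, at which ψ = 0.10.

T = 353.3 K, V/F = 0.10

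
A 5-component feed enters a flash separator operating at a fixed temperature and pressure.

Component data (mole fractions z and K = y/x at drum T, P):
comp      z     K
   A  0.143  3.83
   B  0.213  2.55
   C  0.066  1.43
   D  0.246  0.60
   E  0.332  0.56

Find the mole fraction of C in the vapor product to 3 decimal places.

y_C = 0.074

Material balance + equilibrium reduce to Σ zᵢ(Kᵢ−1)/(1+ψ(Kᵢ−1)) = 0.
Check two-phase: ΣzᵢKᵢ = 1.519 > 1 and Σzᵢ/Kᵢ = 1.170 > 1, so g(0) = 0.519 > 0 and g(1) = -0.170 < 0.
Newton–Raphson from ψ = 0.5:
  ψ = 0.500: g = 0.0666, g' = -0.534 → ψ = 0.625
  ψ = 0.625: g = 0.0037, g' = -0.481 → ψ = 0.632
Converged at ψ = 0.632.
Compositions from xᵢ = zᵢ/(1+ψ(Kᵢ−1)), yᵢ = Kᵢxᵢ:
  A: x = 0.051, y = 0.196
  B: x = 0.108, y = 0.274
  C: x = 0.052, y = 0.074
  D: x = 0.329, y = 0.198
  E: x = 0.460, y = 0.258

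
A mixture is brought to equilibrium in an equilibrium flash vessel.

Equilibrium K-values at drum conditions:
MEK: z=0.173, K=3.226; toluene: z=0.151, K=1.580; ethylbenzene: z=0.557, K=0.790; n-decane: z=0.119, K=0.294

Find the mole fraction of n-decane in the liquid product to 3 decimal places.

x_n-decane = 0.179

Rachford–Rice: g(β) = Σ zᵢ(Kᵢ−1)/(1+β(Kᵢ−1)) = 0.
Feasibility: ΣzᵢKᵢ = 1.272, Σzᵢ/Kᵢ = 1.259 — both > 1, two phases present.
Newton–Raphson from β = 0.44:
  β = 0.440: g = 0.0136, g' = -0.406 → β = 0.473
  β = 0.473: g = 0.0001, g' = -0.399 → β = 0.474
Converged at β = 0.474.
Compositions from xᵢ = zᵢ/(1+β(Kᵢ−1)), yᵢ = Kᵢxᵢ:
  MEK: x = 0.084, y = 0.272
  toluene: x = 0.118, y = 0.187
  ethylbenzene: x = 0.619, y = 0.489
  n-decane: x = 0.179, y = 0.053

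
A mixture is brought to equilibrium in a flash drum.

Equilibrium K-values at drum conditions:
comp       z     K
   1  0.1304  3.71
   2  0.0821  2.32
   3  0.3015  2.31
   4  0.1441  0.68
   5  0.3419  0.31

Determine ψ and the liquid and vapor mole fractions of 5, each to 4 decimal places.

Material balance + equilibrium reduce to Σ zᵢ(Kᵢ−1)/(1+ψ(Kᵢ−1)) = 0.
Feasibility: ΣzᵢKᵢ = 1.5747, Σzᵢ/Kᵢ = 1.5159 — both > 1, two phases present.
Iterate (Newton) starting at ψ = 0.5:
  ψ = 0.5000: g = 0.03893, g' = -0.8138 → ψ = 0.5478
  ψ = 0.5478: g = -0.00013, g' = -0.8211 → ψ = 0.5477
Converged at ψ = 0.5477.
Compositions from xᵢ = zᵢ/(1+ψ(Kᵢ−1)), yᵢ = Kᵢxᵢ:
  1: x = 0.0525, y = 0.1947
  2: x = 0.0477, y = 0.1106
  3: x = 0.1756, y = 0.4055
  4: x = 0.1747, y = 0.1188
  5: x = 0.5496, y = 0.1704

ψ = 0.5477, x_5 = 0.5496, y_5 = 0.1704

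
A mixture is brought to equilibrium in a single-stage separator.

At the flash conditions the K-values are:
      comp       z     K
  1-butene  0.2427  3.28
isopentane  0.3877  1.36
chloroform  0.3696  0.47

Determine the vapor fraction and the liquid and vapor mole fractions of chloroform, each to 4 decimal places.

ψ = 0.7273, x_chloroform = 0.6015, y_chloroform = 0.2827

Let ψ = V/F and solve Σ zᵢ(Kᵢ−1)/(1+ψ(Kᵢ−1)) = 0.
Check two-phase: ΣzᵢKᵢ = 1.4970 > 1 and Σzᵢ/Kᵢ = 1.1455 > 1, so g(0) = 0.4970 > 0 and g(1) = -0.1455 < 0.
Newton iteration, ψ⁰ = 0.5:
  ψ = 0.5000: g = 0.11034, g' = -0.5038 → ψ = 0.7190
  ψ = 0.7190: g = 0.00402, g' = -0.4838 → ψ = 0.7273
Converged at ψ = 0.7273.
Compositions from xᵢ = zᵢ/(1+ψ(Kᵢ−1)), yᵢ = Kᵢxᵢ:
  1-butene: x = 0.0913, y = 0.2995
  isopentane: x = 0.3072, y = 0.4179
  chloroform: x = 0.6015, y = 0.2827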